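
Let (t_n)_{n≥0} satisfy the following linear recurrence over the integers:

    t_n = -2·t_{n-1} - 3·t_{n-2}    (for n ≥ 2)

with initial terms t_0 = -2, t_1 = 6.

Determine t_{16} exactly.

4350

t_2 = -2·6 + -3·-2 = -6
t_3 = -2·-6 + -3·6 = -6
t_4 = -2·-6 + -3·-6 = 30
t_5 = -2·30 + -3·-6 = -42
t_6 = -2·-42 + -3·30 = -6
t_7 = -2·-6 + -3·-42 = 138
t_8 = -2·138 + -3·-6 = -258
t_9 = -2·-258 + -3·138 = 102
t_10 = -2·102 + -3·-258 = 570
t_11 = -2·570 + -3·102 = -1446
t_12 = -2·-1446 + -3·570 = 1182
t_13 = -2·1182 + -3·-1446 = 1974
t_14 = -2·1974 + -3·1182 = -7494
t_15 = -2·-7494 + -3·1974 = 9066
t_16 = -2·9066 + -3·-7494 = 4350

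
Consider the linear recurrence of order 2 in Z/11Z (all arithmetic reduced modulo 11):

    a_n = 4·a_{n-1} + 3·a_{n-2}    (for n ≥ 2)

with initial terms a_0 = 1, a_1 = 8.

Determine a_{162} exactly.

a_2 = 4·8 + 3·1 = 2
a_3 = 4·2 + 3·8 = 10
a_4 = 4·10 + 3·2 = 2
a_5 = 4·2 + 3·10 = 5
a_6 = 4·5 + 3·2 = 4
a_7 = 4·4 + 3·5 = 9
a_8 = 4·9 + 3·4 = 4
a_9 = 4·4 + 3·9 = 10
a_10 = 4·10 + 3·4 = 8
a_11 = 4·8 + 3·10 = 7
a_12 = 4·7 + 3·8 = 8
a_13 = 4·8 + 3·7 = 9
a_14 = 4·9 + 3·8 = 5
a_15 = 4·5 + 3·9 = 3
a_16 = 4·3 + 3·5 = 5
a_17 = 4·5 + 3·3 = 7
a_18 = 4·7 + 3·5 = 10
a_19 = 4·10 + 3·7 = 6
a_20 = 4·6 + 3·10 = 10
a_21 = 4·10 + 3·6 = 3
a_22 = 4·3 + 3·10 = 9
a_23 = 4·9 + 3·3 = 1
a_24 = 4·1 + 3·9 = 9
a_25 = 4·9 + 3·1 = 6
a_26 = 4·6 + 3·9 = 7
a_27 = 4·7 + 3·6 = 2
a_28 = 4·2 + 3·7 = 7
a_29 = 4·7 + 3·2 = 1
a_30 = 4·1 + 3·7 = 3
a_31 = 4·3 + 3·1 = 4
a_32 = 4·4 + 3·3 = 3
a_33 = 4·3 + 3·4 = 2
a_34 = 4·2 + 3·3 = 6
a_35 = 4·6 + 3·2 = 8
a_36 = 4·8 + 3·6 = 6
a_37 = 4·6 + 3·8 = 4
a_38 = 4·4 + 3·6 = 1
a_39 = 4·1 + 3·4 = 5
a_40 = 4·5 + 3·1 = 1
a_41 = 4·1 + 3·5 = 8
(a_40, a_41) = (1, 8) = (a_0, a_1), so the sequence has period 40.
162 ≡ 2 (mod 40), hence a_162 = a_2 = 2.

2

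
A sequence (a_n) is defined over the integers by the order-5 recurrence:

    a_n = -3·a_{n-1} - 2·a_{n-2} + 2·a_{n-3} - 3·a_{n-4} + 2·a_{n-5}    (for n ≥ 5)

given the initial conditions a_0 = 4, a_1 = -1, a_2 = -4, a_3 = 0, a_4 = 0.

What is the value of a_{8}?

a_5 = -3·0 + -2·0 + 2·-4 + -3·-1 + 2·4 = 3
a_6 = -3·3 + -2·0 + 2·0 + -3·-4 + 2·-1 = 1
a_7 = -3·1 + -2·3 + 2·0 + -3·0 + 2·-4 = -17
a_8 = -3·-17 + -2·1 + 2·3 + -3·0 + 2·0 = 55

55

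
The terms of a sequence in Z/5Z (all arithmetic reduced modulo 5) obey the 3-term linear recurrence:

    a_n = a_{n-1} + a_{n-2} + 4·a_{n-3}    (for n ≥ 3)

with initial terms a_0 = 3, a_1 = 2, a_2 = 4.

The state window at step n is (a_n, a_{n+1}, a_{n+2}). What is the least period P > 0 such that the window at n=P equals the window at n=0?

10

n=0: window = (3, 2, 4)
n=1: window = (2, 4, 3)
n=2: window = (4, 3, 0)
n=3: window = (3, 0, 4)
n=4: window = (0, 4, 1)
n=5: window = (4, 1, 0)
n=6: window = (1, 0, 2)
n=7: window = (0, 2, 1)
n=8: window = (2, 1, 3)
n=9: window = (1, 3, 2)
n=10: window = (3, 2, 4)
window at n=10 equals window at n=0 → period = 10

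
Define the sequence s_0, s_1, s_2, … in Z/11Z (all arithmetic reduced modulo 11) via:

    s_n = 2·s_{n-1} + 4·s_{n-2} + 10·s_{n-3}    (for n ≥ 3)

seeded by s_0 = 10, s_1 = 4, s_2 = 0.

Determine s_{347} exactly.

8

s_3 = 2·0 + 4·4 + 10·10 = 6
s_4 = 2·6 + 4·0 + 10·4 = 8
s_5 = 2·8 + 4·6 + 10·0 = 7
s_6 = 2·7 + 4·8 + 10·6 = 7
s_7 = 2·7 + 4·7 + 10·8 = 1
s_8 = 2·1 + 4·7 + 10·7 = 1
s_9 = 2·1 + 4·1 + 10·7 = 10
s_10 = 2·10 + 4·1 + 10·1 = 1
s_11 = 2·1 + 4·10 + 10·1 = 8
s_12 = 2·8 + 4·1 + 10·10 = 10
s_13 = 2·10 + 4·8 + 10·1 = 7
s_14 = 2·7 + 4·10 + 10·8 = 2
s_15 = 2·2 + 4·7 + 10·10 = 0
s_16 = 2·0 + 4·2 + 10·7 = 1
s_17 = 2·1 + 4·0 + 10·2 = 0
s_18 = 2·0 + 4·1 + 10·0 = 4
s_19 = 2·4 + 4·0 + 10·1 = 7
s_20 = 2·7 + 4·4 + 10·0 = 8
s_21 = 2·8 + 4·7 + 10·4 = 7
s_22 = 2·7 + 4·8 + 10·7 = 6
s_23 = 2·6 + 4·7 + 10·8 = 10
s_24 = 2·10 + 4·6 + 10·7 = 4
s_25 = 2·4 + 4·10 + 10·6 = 9
s_26 = 2·9 + 4·4 + 10·10 = 2
s_27 = 2·2 + 4·9 + 10·4 = 3
s_28 = 2·3 + 4·2 + 10·9 = 5
s_29 = 2·5 + 4·3 + 10·2 = 9
s_30 = 2·9 + 4·5 + 10·3 = 2
s_31 = 2·2 + 4·9 + 10·5 = 2
s_32 = 2·2 + 4·2 + 10·9 = 3
s_33 = 2·3 + 4·2 + 10·2 = 1
s_34 = 2·1 + 4·3 + 10·2 = 1
s_35 = 2·1 + 4·1 + 10·3 = 3
s_36 = 2·3 + 4·1 + 10·1 = 9
s_37 = 2·9 + 4·3 + 10·1 = 7
s_38 = 2·7 + 4·9 + 10·3 = 3
s_39 = 2·3 + 4·7 + 10·9 = 3
s_40 = 2·3 + 4·3 + 10·7 = 0
s_41 = 2·0 + 4·3 + 10·3 = 9
s_42 = 2·9 + 4·0 + 10·3 = 4
s_43 = 2·4 + 4·9 + 10·0 = 0
s_44 = 2·0 + 4·4 + 10·9 = 7
s_45 = 2·7 + 4·0 + 10·4 = 10
s_46 = 2·10 + 4·7 + 10·0 = 4
s_47 = 2·4 + 4·10 + 10·7 = 8
s_48 = 2·8 + 4·4 + 10·10 = 0
s_49 = 2·0 + 4·8 + 10·4 = 6
s_50 = 2·6 + 4·0 + 10·8 = 4
s_51 = 2·4 + 4·6 + 10·0 = 10
s_52 = 2·10 + 4·4 + 10·6 = 8
s_53 = 2·8 + 4·10 + 10·4 = 8
s_54 = 2·8 + 4·8 + 10·10 = 5
s_55 = 2·5 + 4·8 + 10·8 = 1
s_56 = 2·1 + 4·5 + 10·8 = 3
s_57 = 2·3 + 4·1 + 10·5 = 5
s_58 = 2·5 + 4·3 + 10·1 = 10
s_59 = 2·10 + 4·5 + 10·3 = 4
s_60 = 2·4 + 4·10 + 10·5 = 10
s_61 = 2·10 + 4·4 + 10·10 = 4
s_62 = 2·4 + 4·10 + 10·4 = 0
(s_60, s_61, s_62) = (10, 4, 0) = (s_0, s_1, s_2), so the sequence has period 60.
347 ≡ 47 (mod 60), hence s_347 = s_47 = 8.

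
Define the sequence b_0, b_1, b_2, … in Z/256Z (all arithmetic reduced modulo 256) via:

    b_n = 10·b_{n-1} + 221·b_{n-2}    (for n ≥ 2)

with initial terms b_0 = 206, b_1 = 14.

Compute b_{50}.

34

b_2 = 10·14 + 221·206 = 98
b_3 = 10·98 + 221·14 = 234
b_4 = 10·234 + 221·98 = 190
b_5 = 10·190 + 221·234 = 110
b_6 = 10·110 + 221·190 = 82
b_7 = 10·82 + 221·110 = 42
b_8 = 10·42 + 221·82 = 110
b_9 = 10·110 + 221·42 = 142
b_10 = 10·142 + 221·110 = 130
b_11 = 10·130 + 221·142 = 170
b_12 = 10·170 + 221·130 = 222
b_13 = 10·222 + 221·170 = 110
b_14 = 10·110 + 221·222 = 242
b_15 = 10·242 + 221·110 = 106
b_16 = 10·106 + 221·242 = 14
b_17 = 10·14 + 221·106 = 14
b_18 = 10·14 + 221·14 = 162
b_19 = 10·162 + 221·14 = 106
b_20 = 10·106 + 221·162 = 254
b_21 = 10·254 + 221·106 = 110
b_22 = 10·110 + 221·254 = 146
b_23 = 10·146 + 221·110 = 170
b_24 = 10·170 + 221·146 = 174
b_25 = 10·174 + 221·170 = 142
b_26 = 10·142 + 221·174 = 194
b_27 = 10·194 + 221·142 = 42
b_28 = 10·42 + 221·194 = 30
b_29 = 10·30 + 221·42 = 110
b_30 = 10·110 + 221·30 = 50
b_31 = 10·50 + 221·110 = 234
b_32 = 10·234 + 221·50 = 78
b_33 = 10·78 + 221·234 = 14
b_34 = 10·14 + 221·78 = 226
b_35 = 10·226 + 221·14 = 234
b_36 = 10·234 + 221·226 = 62
b_37 = 10·62 + 221·234 = 110
b_38 = 10·110 + 221·62 = 210
b_39 = 10·210 + 221·110 = 42
b_40 = 10·42 + 221·210 = 238
b_41 = 10·238 + 221·42 = 142
b_42 = 10·142 + 221·238 = 2
b_43 = 10·2 + 221·142 = 170
b_44 = 10·170 + 221·2 = 94
b_45 = 10·94 + 221·170 = 110
b_46 = 10·110 + 221·94 = 114
b_47 = 10·114 + 221·110 = 106
b_48 = 10·106 + 221·114 = 142
b_49 = 10·142 + 221·106 = 14
b_50 = 10·14 + 221·142 = 34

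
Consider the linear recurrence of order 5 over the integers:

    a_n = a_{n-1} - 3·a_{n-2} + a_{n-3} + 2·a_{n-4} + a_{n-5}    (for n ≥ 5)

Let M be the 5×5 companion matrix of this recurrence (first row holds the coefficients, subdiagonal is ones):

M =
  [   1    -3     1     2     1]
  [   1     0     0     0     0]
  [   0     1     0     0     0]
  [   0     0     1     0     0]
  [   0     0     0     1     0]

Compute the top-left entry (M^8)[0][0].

(M^8)[0][0] is the top entry after applying M 8 times to the unit state (1, 0, 0, 0, 0). Equivalently it is h_{12} for the auxiliary sequence (h_n) obeying the same recurrence with h_4 = 1 and h_i = 0 for 0 ≤ i < 4:
h_5 = 1·1 + -3·0 + 1·0 + 2·0 + 1·0 = 1
h_6 = 1·1 + -3·1 + 1·0 + 2·0 + 1·0 = -2
h_7 = 1·-2 + -3·1 + 1·1 + 2·0 + 1·0 = -4
h_8 = 1·-4 + -3·-2 + 1·1 + 2·1 + 1·0 = 5
h_9 = 1·5 + -3·-4 + 1·-2 + 2·1 + 1·1 = 18
h_10 = 1·18 + -3·5 + 1·-4 + 2·-2 + 1·1 = -4
h_11 = 1·-4 + -3·18 + 1·5 + 2·-4 + 1·-2 = -63
h_12 = 1·-63 + -3·-4 + 1·18 + 2·5 + 1·-4 = -27

-27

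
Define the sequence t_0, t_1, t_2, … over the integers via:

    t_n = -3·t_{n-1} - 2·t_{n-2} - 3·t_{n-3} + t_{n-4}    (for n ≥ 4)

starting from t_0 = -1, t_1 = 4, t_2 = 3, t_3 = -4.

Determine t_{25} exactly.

t_4 = -3·-4 + -2·3 + -3·4 + 1·-1 = -7
t_5 = -3·-7 + -2·-4 + -3·3 + 1·4 = 24
t_6 = -3·24 + -2·-7 + -3·-4 + 1·3 = -43
t_7 = -3·-43 + -2·24 + -3·-7 + 1·-4 = 98
t_8 = -3·98 + -2·-43 + -3·24 + 1·-7 = -287
t_9 = -3·-287 + -2·98 + -3·-43 + 1·24 = 818
t_10 = -3·818 + -2·-287 + -3·98 + 1·-43 = -2217
t_11 = -3·-2217 + -2·818 + -3·-287 + 1·98 = 5974
t_12 = -3·5974 + -2·-2217 + -3·818 + 1·-287 = -16229
t_13 = -3·-16229 + -2·5974 + -3·-2217 + 1·818 = 44208
t_14 = -3·44208 + -2·-16229 + -3·5974 + 1·-2217 = -120305
t_15 = -3·-120305 + -2·44208 + -3·-16229 + 1·5974 = 327160
t_16 = -3·327160 + -2·-120305 + -3·44208 + 1·-16229 = -889723
t_17 = -3·-889723 + -2·327160 + -3·-120305 + 1·44208 = 2419972
t_18 = -3·2419972 + -2·-889723 + -3·327160 + 1·-120305 = -6582255
t_19 = -3·-6582255 + -2·2419972 + -3·-889723 + 1·327160 = 17903150
t_20 = -3·17903150 + -2·-6582255 + -3·2419972 + 1·-889723 = -48694579
t_21 = -3·-48694579 + -2·17903150 + -3·-6582255 + 1·2419972 = 132444174
t_22 = -3·132444174 + -2·-48694579 + -3·17903150 + 1·-6582255 = -360235069
t_23 = -3·-360235069 + -2·132444174 + -3·-48694579 + 1·17903150 = 979803746
t_24 = -3·979803746 + -2·-360235069 + -3·132444174 + 1·-48694579 = -2664968201
t_25 = -3·-2664968201 + -2·979803746 + -3·-360235069 + 1·132444174 = 7248446492

7248446492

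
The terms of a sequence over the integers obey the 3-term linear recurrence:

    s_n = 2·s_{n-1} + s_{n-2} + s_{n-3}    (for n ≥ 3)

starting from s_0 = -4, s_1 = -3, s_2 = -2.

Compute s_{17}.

-5026915

s_3 = 2·-2 + 1·-3 + 1·-4 = -11
s_4 = 2·-11 + 1·-2 + 1·-3 = -27
s_5 = 2·-27 + 1·-11 + 1·-2 = -67
s_6 = 2·-67 + 1·-27 + 1·-11 = -172
s_7 = 2·-172 + 1·-67 + 1·-27 = -438
s_8 = 2·-438 + 1·-172 + 1·-67 = -1115
s_9 = 2·-1115 + 1·-438 + 1·-172 = -2840
s_10 = 2·-2840 + 1·-1115 + 1·-438 = -7233
s_11 = 2·-7233 + 1·-2840 + 1·-1115 = -18421
s_12 = 2·-18421 + 1·-7233 + 1·-2840 = -46915
s_13 = 2·-46915 + 1·-18421 + 1·-7233 = -119484
s_14 = 2·-119484 + 1·-46915 + 1·-18421 = -304304
s_15 = 2·-304304 + 1·-119484 + 1·-46915 = -775007
s_16 = 2·-775007 + 1·-304304 + 1·-119484 = -1973802
s_17 = 2·-1973802 + 1·-775007 + 1·-304304 = -5026915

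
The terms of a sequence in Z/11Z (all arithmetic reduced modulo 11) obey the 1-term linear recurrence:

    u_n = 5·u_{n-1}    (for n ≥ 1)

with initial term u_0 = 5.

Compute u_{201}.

3

u_1 = 5·5 = 3
u_2 = 5·3 = 4
u_3 = 5·4 = 9
u_4 = 5·9 = 1
u_5 = 5·1 = 5
(u_5) = (5) = (u_0), so the sequence has period 5.
201 ≡ 1 (mod 5), hence u_201 = u_1 = 3.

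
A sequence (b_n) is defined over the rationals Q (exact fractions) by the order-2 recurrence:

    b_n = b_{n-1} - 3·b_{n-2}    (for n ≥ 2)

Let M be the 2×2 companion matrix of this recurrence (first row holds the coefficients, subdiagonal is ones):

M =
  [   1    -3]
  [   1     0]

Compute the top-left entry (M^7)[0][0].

(M^7)[0][0] is the top entry after applying M 7 times to the unit state (1, 0). Equivalently it is h_{8} for the auxiliary sequence (h_n) obeying the same recurrence with h_1 = 1 and h_i = 0 for 0 ≤ i < 1:
h_2 = 1·1 + -3·0 = 1
h_3 = 1·1 + -3·1 = -2
h_4 = 1·-2 + -3·1 = -5
h_5 = 1·-5 + -3·-2 = 1
h_6 = 1·1 + -3·-5 = 16
h_7 = 1·16 + -3·1 = 13
h_8 = 1·13 + -3·16 = -35

-35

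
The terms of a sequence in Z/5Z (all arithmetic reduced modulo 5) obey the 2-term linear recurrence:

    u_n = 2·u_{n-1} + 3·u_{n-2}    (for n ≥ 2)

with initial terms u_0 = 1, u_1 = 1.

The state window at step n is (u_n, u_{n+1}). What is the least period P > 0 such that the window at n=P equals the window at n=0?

n=0: window = (1, 1)
n=1: window = (1, 0)
n=2: window = (0, 3)
n=3: window = (3, 1)
n=4: window = (1, 1)
window at n=4 equals window at n=0 → period = 4

4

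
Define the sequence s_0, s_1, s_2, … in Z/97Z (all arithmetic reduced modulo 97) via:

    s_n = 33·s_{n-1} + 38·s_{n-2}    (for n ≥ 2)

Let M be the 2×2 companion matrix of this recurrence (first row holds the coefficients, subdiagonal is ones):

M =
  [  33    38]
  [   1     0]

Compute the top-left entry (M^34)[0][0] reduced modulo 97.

37

(M^34)[0][0] is the top entry after applying M 34 times to the unit state (1, 0). Equivalently it is h_{35} for the auxiliary sequence (h_n) obeying the same recurrence with h_1 = 1 and h_i = 0 for 0 ≤ i < 1:
h_2 = 33·1 + 38·0 = 33
h_3 = 33·33 + 38·1 = 60
h_4 = 33·60 + 38·33 = 33
h_5 = 33·33 + 38·60 = 71
h_6 = 33·71 + 38·33 = 8
h_7 = 33·8 + 38·71 = 52
h_8 = 33·52 + 38·8 = 80
h_9 = 33·80 + 38·52 = 57
h_10 = 33·57 + 38·80 = 71
h_11 = 33·71 + 38·57 = 47
h_12 = 33·47 + 38·71 = 78
h_13 = 33·78 + 38·47 = 92
h_14 = 33·92 + 38·78 = 83
h_15 = 33·83 + 38·92 = 27
h_16 = 33·27 + 38·83 = 68
h_17 = 33·68 + 38·27 = 69
h_18 = 33·69 + 38·68 = 11
h_19 = 33·11 + 38·69 = 75
h_20 = 33·75 + 38·11 = 80
h_21 = 33·80 + 38·75 = 58
h_22 = 33·58 + 38·80 = 7
h_23 = 33·7 + 38·58 = 10
h_24 = 33·10 + 38·7 = 14
h_25 = 33·14 + 38·10 = 66
h_26 = 33·66 + 38·14 = 91
h_27 = 33·91 + 38·66 = 79
h_28 = 33·79 + 38·91 = 51
h_29 = 33·51 + 38·79 = 29
h_30 = 33·29 + 38·51 = 82
h_31 = 33·82 + 38·29 = 25
h_32 = 33·25 + 38·82 = 61
h_33 = 33·61 + 38·25 = 53
h_34 = 33·53 + 38·61 = 90
h_35 = 33·90 + 38·53 = 37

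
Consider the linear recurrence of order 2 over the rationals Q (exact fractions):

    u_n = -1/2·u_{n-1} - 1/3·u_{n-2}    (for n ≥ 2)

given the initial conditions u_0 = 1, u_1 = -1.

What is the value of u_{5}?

1/144

u_2 = -1/2·-1 + -1/3·1 = 1/6
u_3 = -1/2·1/6 + -1/3·-1 = 1/4
u_4 = -1/2·1/4 + -1/3·1/6 = -13/72
u_5 = -1/2·-13/72 + -1/3·1/4 = 1/144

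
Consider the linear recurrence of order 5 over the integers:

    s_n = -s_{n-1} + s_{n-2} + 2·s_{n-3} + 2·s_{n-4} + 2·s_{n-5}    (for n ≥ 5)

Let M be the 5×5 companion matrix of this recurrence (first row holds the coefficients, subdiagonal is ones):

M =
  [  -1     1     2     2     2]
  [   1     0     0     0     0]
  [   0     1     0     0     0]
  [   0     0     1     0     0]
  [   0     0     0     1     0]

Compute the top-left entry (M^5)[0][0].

(M^5)[0][0] is the top entry after applying M 5 times to the unit state (1, 0, 0, 0, 0). Equivalently it is h_{9} for the auxiliary sequence (h_n) obeying the same recurrence with h_4 = 1 and h_i = 0 for 0 ≤ i < 4:
h_5 = -1·1 + 1·0 + 2·0 + 2·0 + 2·0 = -1
h_6 = -1·-1 + 1·1 + 2·0 + 2·0 + 2·0 = 2
h_7 = -1·2 + 1·-1 + 2·1 + 2·0 + 2·0 = -1
h_8 = -1·-1 + 1·2 + 2·-1 + 2·1 + 2·0 = 3
h_9 = -1·3 + 1·-1 + 2·2 + 2·-1 + 2·1 = 0

0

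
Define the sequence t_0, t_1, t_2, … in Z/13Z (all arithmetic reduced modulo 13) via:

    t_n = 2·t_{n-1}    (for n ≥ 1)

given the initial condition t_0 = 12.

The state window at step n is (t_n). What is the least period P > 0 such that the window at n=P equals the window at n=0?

12

n=0: window = (12)
n=1: window = (11)
n=2: window = (9)
n=3: window = (5)
n=4: window = (10)
n=5: window = (7)
n=6: window = (1)
n=7: window = (2)
n=8: window = (4)
n=9: window = (8)
n=10: window = (3)
n=11: window = (6)
n=12: window = (12)
window at n=12 equals window at n=0 → period = 12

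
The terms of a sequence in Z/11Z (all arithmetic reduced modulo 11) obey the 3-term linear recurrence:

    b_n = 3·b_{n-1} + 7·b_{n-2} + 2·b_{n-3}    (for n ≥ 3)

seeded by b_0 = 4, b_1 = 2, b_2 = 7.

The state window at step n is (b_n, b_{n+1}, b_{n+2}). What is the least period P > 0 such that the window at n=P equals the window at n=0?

40

n=0: window = (4, 2, 7)
n=1: window = (2, 7, 10)
n=2: window = (7, 10, 6)
n=3: window = (10, 6, 3)
n=4: window = (6, 3, 5)
n=5: window = (3, 5, 4)
n=6: window = (5, 4, 9)
n=7: window = (4, 9, 10)
n=8: window = (9, 10, 2)
n=9: window = (10, 2, 6)
n=10: window = (2, 6, 8)
n=11: window = (6, 8, 4)
n=12: window = (8, 4, 3)
n=13: window = (4, 3, 9)
n=14: window = (3, 9, 1)
n=15: window = (9, 1, 6)
n=16: window = (1, 6, 10)
n=17: window = (6, 10, 8)
n=18: window = (10, 8, 7)
n=19: window = (8, 7, 9)
n=20: window = (7, 9, 4)
n=21: window = (9, 4, 1)
n=22: window = (4, 1, 5)
n=23: window = (1, 5, 8)
n=24: window = (5, 8, 6)
n=25: window = (8, 6, 7)
n=26: window = (6, 7, 2)
n=27: window = (7, 2, 1)
n=28: window = (2, 1, 9)
n=29: window = (1, 9, 5)
n=30: window = (9, 5, 3)
n=31: window = (5, 3, 7)
n=32: window = (3, 7, 8)
n=33: window = (7, 8, 2)
n=34: window = (8, 2, 10)
n=35: window = (2, 10, 5)
n=36: window = (10, 5, 1)
n=37: window = (5, 1, 3)
n=38: window = (1, 3, 4)
n=39: window = (3, 4, 2)
n=40: window = (4, 2, 7)
window at n=40 equals window at n=0 → period = 40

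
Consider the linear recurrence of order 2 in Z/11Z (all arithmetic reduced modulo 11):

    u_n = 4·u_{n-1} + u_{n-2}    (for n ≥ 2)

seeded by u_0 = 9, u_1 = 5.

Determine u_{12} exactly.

7

u_2 = 4·5 + 1·9 = 7
u_3 = 4·7 + 1·5 = 0
u_4 = 4·0 + 1·7 = 7
u_5 = 4·7 + 1·0 = 6
u_6 = 4·6 + 1·7 = 9
u_7 = 4·9 + 1·6 = 9
u_8 = 4·9 + 1·9 = 1
u_9 = 4·1 + 1·9 = 2
u_10 = 4·2 + 1·1 = 9
u_11 = 4·9 + 1·2 = 5
u_12 = 4·5 + 1·9 = 7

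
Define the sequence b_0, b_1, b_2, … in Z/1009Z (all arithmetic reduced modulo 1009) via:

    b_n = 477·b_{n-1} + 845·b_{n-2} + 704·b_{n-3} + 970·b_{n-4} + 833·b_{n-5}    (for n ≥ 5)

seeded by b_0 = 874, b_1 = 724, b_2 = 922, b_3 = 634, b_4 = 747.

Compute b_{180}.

b_5 = 477·747 + 845·634 + 704·922 + 970·724 + 833·874 = 963
b_6 = 477·963 + 845·747 + 704·634 + 970·922 + 833·724 = 271
b_7 = 477·271 + 845·963 + 704·747 + 970·634 + 833·922 = 462
b_8 = 477·462 + 845·271 + 704·963 + 970·747 + 833·634 = 811
b_9 = 477·811 + 845·462 + 704·271 + 970·963 + 833·747 = 873
b_10 = 477·873 + 845·811 + 704·462 + 970·271 + 833·963 = 792
Continuing the recurrence:
  b_11 = 245;  b_12 = 272;  b_13 = 155;  b_14 = 118;  b_15 = 759;  b_16 = 537
  b_17 = 397;  b_18 = 373;  b_19 = 568;  b_20 = 746;  b_21 = 588;  b_22 = 364
  b_23 = 999;  b_24 = 462;  b_25 = 153;  b_26 = 632;  b_27 = 149;  b_28 = 357
  b_29 = 11;  b_30 = 19;  b_31 = 284;  b_32 = 58;  b_33 = 826;  b_34 = 565
  b_35 = 22;  b_36 = 105;  b_37 = 233;  b_38 = 520;  b_39 = 821;  b_40 = 280
  b_41 = 423;  b_42 = 553;  b_43 = 605;  b_44 = 236;  b_45 = 890;  b_46 = 350
  b_47 = 626;  b_48 = 373;  b_49 = 224;  b_50 = 273;  b_51 = 660;  b_52 = 321
  b_53 = 236;  b_54 = 267;  b_55 = 709;  b_56 = 918;  b_57 = 927;  b_58 = 226
  b_59 = 705;  b_60 = 187;  b_61 = 547;  b_62 = 664;  b_63 = 805;  b_64 = 88
  b_65 = 287;  b_66 = 970;  b_67 = 381;  b_68 = 891;  b_69 = 641;  b_70 = 491
  b_71 = 683;  b_72 = 425;  b_73 = 294;  b_74 = 670;  b_75 = 444;  b_76 = 571
  b_77 = 754;  b_78 = 252;  b_79 = 956;  b_80 = 554;  b_81 = 603;  b_82 = 787
  b_83 = 676;  b_84 = 218;  b_85 = 351;  b_86 = 564;  b_87 = 278;  b_88 = 314
  b_89 = 180;  b_90 = 1008;  b_91 = 233;  b_92 = 276;  b_93 = 182;  b_94 = 393
  b_95 = 955;  b_96 = 272;  b_97 = 394;  b_98 = 442;  b_99 = 232;  b_100 = 649
  b_101 = 829;  b_102 = 485;  b_103 = 296;  b_104 = 968;  b_105 = 659;  b_106 = 383
  b_107 = 306;  b_108 = 161;  b_109 = 285;  b_110 = 316;  b_111 = 770;  b_112 = 912
  b_113 = 374;  b_114 = 899;  b_115 = 654;  b_116 = 444;  b_117 = 317;  b_118 = 18
  b_119 = 688;  b_120 = 264;  b_121 = 846;  b_122 = 75;  b_123 = 419;  b_124 = 958
  b_125 = 370;  b_126 = 84;  b_127 = 717;  b_128 = 350;  b_129 = 126;  b_130 = 159
  b_131 = 528;  b_132 = 85;  b_133 = 384;  b_134 = 1000;  b_135 = 499;  b_136 = 911
  b_137 = 622;  b_138 = 510;  b_139 = 916;  b_140 = 878;  b_141 = 77;  b_142 = 603
  b_143 = 791;  b_144 = 950;  b_145 = 142;  b_146 = 886;  b_147 = 859;  b_148 = 467
  b_149 = 137;  b_150 = 190;  b_151 = 648;  b_152 = 160;  b_153 = 129;  b_154 = 868
  b_155 = 830;  b_156 = 88;  b_157 = 426;  b_158 = 144;  b_159 = 754;  b_160 = 96
  b_161 = 491;  b_162 = 729;  b_163 = 550;  b_164 = 878;  b_165 = 595;  b_166 = 504
  b_167 = 741;  b_168 = 662;  b_169 = 21;  b_170 = 73;  b_171 = 438;  b_172 = 9
  b_173 = 719;  b_174 = 563;  b_175 = 916;  b_176 = 443;  b_177 = 1007;  b_178 = 995
b_179 = 477·995 + 845·1007 + 704·443 + 970·916 + 833·563 = 189
b_180 = 477·189 + 845·995 + 704·1007 + 970·443 + 833·916 = 331

331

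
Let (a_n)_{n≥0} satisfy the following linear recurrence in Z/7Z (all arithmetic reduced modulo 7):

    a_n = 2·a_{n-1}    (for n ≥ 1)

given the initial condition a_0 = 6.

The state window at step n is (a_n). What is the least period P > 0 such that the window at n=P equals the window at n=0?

n=0: window = (6)
n=1: window = (5)
n=2: window = (3)
n=3: window = (6)
window at n=3 equals window at n=0 → period = 3

3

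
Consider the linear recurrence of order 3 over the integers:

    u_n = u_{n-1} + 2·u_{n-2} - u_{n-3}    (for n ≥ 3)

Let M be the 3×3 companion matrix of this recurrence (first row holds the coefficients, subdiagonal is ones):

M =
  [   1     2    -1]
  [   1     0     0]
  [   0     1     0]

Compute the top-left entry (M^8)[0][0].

(M^8)[0][0] is the top entry after applying M 8 times to the unit state (1, 0, 0). Equivalently it is h_{10} for the auxiliary sequence (h_n) obeying the same recurrence with h_2 = 1 and h_i = 0 for 0 ≤ i < 2:
h_3 = 1·1 + 2·0 + -1·0 = 1
h_4 = 1·1 + 2·1 + -1·0 = 3
h_5 = 1·3 + 2·1 + -1·1 = 4
h_6 = 1·4 + 2·3 + -1·1 = 9
h_7 = 1·9 + 2·4 + -1·3 = 14
h_8 = 1·14 + 2·9 + -1·4 = 28
h_9 = 1·28 + 2·14 + -1·9 = 47
h_10 = 1·47 + 2·28 + -1·14 = 89

89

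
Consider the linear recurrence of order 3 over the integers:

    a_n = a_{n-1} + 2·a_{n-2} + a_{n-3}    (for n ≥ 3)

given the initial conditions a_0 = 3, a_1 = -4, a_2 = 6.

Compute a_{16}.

76302

a_3 = 1·6 + 2·-4 + 1·3 = 1
a_4 = 1·1 + 2·6 + 1·-4 = 9
a_5 = 1·9 + 2·1 + 1·6 = 17
a_6 = 1·17 + 2·9 + 1·1 = 36
a_7 = 1·36 + 2·17 + 1·9 = 79
a_8 = 1·79 + 2·36 + 1·17 = 168
a_9 = 1·168 + 2·79 + 1·36 = 362
a_10 = 1·362 + 2·168 + 1·79 = 777
a_11 = 1·777 + 2·362 + 1·168 = 1669
a_12 = 1·1669 + 2·777 + 1·362 = 3585
a_13 = 1·3585 + 2·1669 + 1·777 = 7700
a_14 = 1·7700 + 2·3585 + 1·1669 = 16539
a_15 = 1·16539 + 2·7700 + 1·3585 = 35524
a_16 = 1·35524 + 2·16539 + 1·7700 = 76302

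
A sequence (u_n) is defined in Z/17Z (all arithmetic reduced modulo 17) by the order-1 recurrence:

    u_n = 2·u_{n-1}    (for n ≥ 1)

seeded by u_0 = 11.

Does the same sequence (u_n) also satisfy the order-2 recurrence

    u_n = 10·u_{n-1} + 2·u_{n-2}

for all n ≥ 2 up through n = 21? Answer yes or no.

Terms u_0..u_21: 11, 5, 10, 3, 6, 12, 7, 14, 11, 5, 10, 3, 6, 12, 7, 14, 11, 5, 10, 3, 6, 12
n=2: candidate gives 4, actual u_2 = 10 ✗

no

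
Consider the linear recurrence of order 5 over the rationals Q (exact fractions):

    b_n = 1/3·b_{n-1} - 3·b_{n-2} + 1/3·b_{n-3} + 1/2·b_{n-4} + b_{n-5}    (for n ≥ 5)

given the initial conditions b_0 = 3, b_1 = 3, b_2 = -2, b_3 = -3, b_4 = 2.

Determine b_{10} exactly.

b_5 = 1/3·2 + -3·-3 + 1/3·-2 + 1/2·3 + 1·3 = 27/2
b_6 = 1/3·27/2 + -3·2 + 1/3·-3 + 1/2·-2 + 1·3 = -1/2
b_7 = 1/3·-1/2 + -3·27/2 + 1/3·2 + 1/2·-3 + 1·-2 = -87/2
b_8 = 1/3·-87/2 + -3·-1/2 + 1/3·27/2 + 1/2·2 + 1·-3 = -21/2
b_9 = 1/3·-21/2 + -3·-87/2 + 1/3·-1/2 + 1/2·27/2 + 1·2 = 1627/12
b_10 = 1/3·1627/12 + -3·-21/2 + 1/3·-87/2 + 1/2·-1/2 + 1·27/2 = 679/9

679/9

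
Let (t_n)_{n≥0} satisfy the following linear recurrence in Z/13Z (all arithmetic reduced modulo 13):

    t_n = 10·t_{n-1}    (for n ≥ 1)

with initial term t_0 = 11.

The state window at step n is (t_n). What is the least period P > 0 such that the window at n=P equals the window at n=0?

n=0: window = (11)
n=1: window = (6)
n=2: window = (8)
n=3: window = (2)
n=4: window = (7)
n=5: window = (5)
n=6: window = (11)
window at n=6 equals window at n=0 → period = 6

6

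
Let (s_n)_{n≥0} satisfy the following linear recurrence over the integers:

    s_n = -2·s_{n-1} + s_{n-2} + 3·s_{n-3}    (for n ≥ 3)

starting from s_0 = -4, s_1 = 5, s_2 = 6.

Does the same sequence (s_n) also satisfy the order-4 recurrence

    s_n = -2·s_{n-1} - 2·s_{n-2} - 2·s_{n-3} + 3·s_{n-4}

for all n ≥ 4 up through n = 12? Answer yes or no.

Terms s_0..s_12: -4, 5, 6, -19, 59, -119, 240, -422, 727, -1156, 1773, -2521, 3347
n=4: candidate gives 4, actual s_4 = 59 ✗

no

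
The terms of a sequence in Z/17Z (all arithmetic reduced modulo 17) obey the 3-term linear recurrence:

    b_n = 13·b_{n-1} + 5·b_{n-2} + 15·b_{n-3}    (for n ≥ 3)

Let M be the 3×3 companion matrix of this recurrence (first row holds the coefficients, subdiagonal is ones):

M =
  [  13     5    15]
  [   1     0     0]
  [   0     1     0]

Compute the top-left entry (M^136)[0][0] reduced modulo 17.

(M^136)[0][0] is the top entry after applying M 136 times to the unit state (1, 0, 0). Equivalently it is h_{138} for the auxiliary sequence (h_n) obeying the same recurrence with h_2 = 1 and h_i = 0 for 0 ≤ i < 2:
h_3 = 13·1 + 5·0 + 15·0 = 13
h_4 = 13·13 + 5·1 + 15·0 = 4
h_5 = 13·4 + 5·13 + 15·1 = 13
h_6 = 13·13 + 5·4 + 15·13 = 10
h_7 = 13·10 + 5·13 + 15·4 = 0
h_8 = 13·0 + 5·10 + 15·13 = 7
h_9 = 13·7 + 5·0 + 15·10 = 3
h_10 = 13·3 + 5·7 + 15·0 = 6
h_11 = 13·6 + 5·3 + 15·7 = 11
h_12 = 13·11 + 5·6 + 15·3 = 14
h_13 = 13·14 + 5·11 + 15·6 = 4
h_14 = 13·4 + 5·14 + 15·11 = 15
h_15 = 13·15 + 5·4 + 15·14 = 0
h_16 = 13·0 + 5·15 + 15·4 = 16
h_17 = 13·16 + 5·0 + 15·15 = 8
h_18 = 13·8 + 5·16 + 15·0 = 14
h_19 = 13·14 + 5·8 + 15·16 = 3
h_20 = 13·3 + 5·14 + 15·8 = 8
h_21 = 13·8 + 5·3 + 15·14 = 6
h_22 = 13·6 + 5·8 + 15·3 = 10
h_23 = 13·10 + 5·6 + 15·8 = 8
h_24 = 13·8 + 5·10 + 15·6 = 6
h_25 = 13·6 + 5·8 + 15·10 = 13
h_26 = 13·13 + 5·6 + 15·8 = 13
h_27 = 13·13 + 5·13 + 15·6 = 1
h_28 = 13·1 + 5·13 + 15·13 = 1
h_29 = 13·1 + 5·1 + 15·13 = 9
h_30 = 13·9 + 5·1 + 15·1 = 1
h_31 = 13·1 + 5·9 + 15·1 = 5
h_32 = 13·5 + 5·1 + 15·9 = 1
h_33 = 13·1 + 5·5 + 15·1 = 2
h_34 = 13·2 + 5·1 + 15·5 = 4
h_35 = 13·4 + 5·2 + 15·1 = 9
h_36 = 13·9 + 5·4 + 15·2 = 14
h_37 = 13·14 + 5·9 + 15·4 = 15
h_38 = 13·15 + 5·14 + 15·9 = 9
h_39 = 13·9 + 5·15 + 15·14 = 11
h_40 = 13·11 + 5·9 + 15·15 = 5
h_41 = 13·5 + 5·11 + 15·9 = 0
h_42 = 13·0 + 5·5 + 15·11 = 3
h_43 = 13·3 + 5·0 + 15·5 = 12
h_44 = 13·12 + 5·3 + 15·0 = 1
h_45 = 13·1 + 5·12 + 15·3 = 16
h_46 = 13·16 + 5·1 + 15·12 = 2
h_47 = 13·2 + 5·16 + 15·1 = 2
h_48 = 13·2 + 5·2 + 15·16 = 4
h_49 = 13·4 + 5·2 + 15·2 = 7
h_50 = 13·7 + 5·4 + 15·2 = 5
h_51 = 13·5 + 5·7 + 15·4 = 7
h_52 = 13·7 + 5·5 + 15·7 = 0
h_53 = 13·0 + 5·7 + 15·5 = 8
h_54 = 13·8 + 5·0 + 15·7 = 5
h_55 = 13·5 + 5·8 + 15·0 = 3
h_56 = 13·3 + 5·5 + 15·8 = 14
h_57 = 13·14 + 5·3 + 15·5 = 0
h_58 = 13·0 + 5·14 + 15·3 = 13
h_59 = 13·13 + 5·0 + 15·14 = 5
h_60 = 13·5 + 5·13 + 15·0 = 11
h_61 = 13·11 + 5·5 + 15·13 = 6
h_62 = 13·6 + 5·11 + 15·5 = 4
h_63 = 13·4 + 5·6 + 15·11 = 9
h_64 = 13·9 + 5·4 + 15·6 = 6
h_65 = 13·6 + 5·9 + 15·4 = 13
h_66 = 13·13 + 5·6 + 15·9 = 11
h_67 = 13·11 + 5·13 + 15·6 = 9
h_68 = 13·9 + 5·11 + 15·13 = 10
h_69 = 13·10 + 5·9 + 15·11 = 0
h_70 = 13·0 + 5·10 + 15·9 = 15
h_71 = 13·15 + 5·0 + 15·10 = 5
h_72 = 13·5 + 5·15 + 15·0 = 4
h_73 = 13·4 + 5·5 + 15·15 = 13
h_74 = 13·13 + 5·4 + 15·5 = 9
h_75 = 13·9 + 5·13 + 15·4 = 4
h_76 = 13·4 + 5·9 + 15·13 = 3
h_77 = 13·3 + 5·4 + 15·9 = 7
h_78 = 13·7 + 5·3 + 15·4 = 13
h_79 = 13·13 + 5·7 + 15·3 = 11
h_80 = 13·11 + 5·13 + 15·7 = 7
h_81 = 13·7 + 5·11 + 15·13 = 1
h_82 = 13·1 + 5·7 + 15·11 = 9
h_83 = 13·9 + 5·1 + 15·7 = 6
h_84 = 13·6 + 5·9 + 15·1 = 2
h_85 = 13·2 + 5·6 + 15·9 = 4
h_86 = 13·4 + 5·2 + 15·6 = 16
h_87 = 13·16 + 5·4 + 15·2 = 3
h_88 = 13·3 + 5·16 + 15·4 = 9
h_89 = 13·9 + 5·3 + 15·16 = 15
h_90 = 13·15 + 5·9 + 15·3 = 13
h_91 = 13·13 + 5·15 + 15·9 = 5
h_92 = 13·5 + 5·13 + 15·15 = 15
h_93 = 13·15 + 5·5 + 15·13 = 7
h_94 = 13·7 + 5·15 + 15·5 = 3
h_95 = 13·3 + 5·7 + 15·15 = 10
h_96 = 13·10 + 5·3 + 15·7 = 12
h_97 = 13·12 + 5·10 + 15·3 = 13
h_98 = 13·13 + 5·12 + 15·10 = 5
h_99 = 13·5 + 5·13 + 15·12 = 4
h_100 = 13·4 + 5·5 + 15·13 = 0
h_101 = 13·0 + 5·4 + 15·5 = 10
h_102 = 13·10 + 5·0 + 15·4 = 3
h_103 = 13·3 + 5·10 + 15·0 = 4
h_104 = 13·4 + 5·3 + 15·10 = 13
h_105 = 13·13 + 5·4 + 15·3 = 13
h_106 = 13·13 + 5·13 + 15·4 = 5
h_107 = 13·5 + 5·13 + 15·13 = 2
h_108 = 13·2 + 5·5 + 15·13 = 8
h_109 = 13·8 + 5·2 + 15·5 = 2
h_110 = 13·2 + 5·8 + 15·2 = 11
h_111 = 13·11 + 5·2 + 15·8 = 1
h_112 = 13·1 + 5·11 + 15·2 = 13
h_113 = 13·13 + 5·1 + 15·11 = 16
h_114 = 13·16 + 5·13 + 15·1 = 16
h_115 = 13·16 + 5·16 + 15·13 = 7
h_116 = 13·7 + 5·16 + 15·16 = 3
h_117 = 13·3 + 5·7 + 15·16 = 8
h_118 = 13·8 + 5·3 + 15·7 = 3
h_119 = 13·3 + 5·8 + 15·3 = 5
h_120 = 13·5 + 5·3 + 15·8 = 13
h_121 = 13·13 + 5·5 + 15·3 = 1
h_122 = 13·1 + 5·13 + 15·5 = 0
h_123 = 13·0 + 5·1 + 15·13 = 13
h_124 = 13·13 + 5·0 + 15·1 = 14
h_125 = 13·14 + 5·13 + 15·0 = 9
h_126 = 13·9 + 5·14 + 15·13 = 8
h_127 = 13·8 + 5·9 + 15·14 = 2
h_128 = 13·2 + 5·8 + 15·9 = 14
h_129 = 13·14 + 5·2 + 15·8 = 6
h_130 = 13·6 + 5·14 + 15·2 = 8
h_131 = 13·8 + 5·6 + 15·14 = 4
h_132 = 13·4 + 5·8 + 15·6 = 12
h_133 = 13·12 + 5·4 + 15·8 = 7
h_134 = 13·7 + 5·12 + 15·4 = 7
h_135 = 13·7 + 5·7 + 15·12 = 0
h_136 = 13·0 + 5·7 + 15·7 = 4
h_137 = 13·4 + 5·0 + 15·7 = 4
h_138 = 13·4 + 5·4 + 15·0 = 4

4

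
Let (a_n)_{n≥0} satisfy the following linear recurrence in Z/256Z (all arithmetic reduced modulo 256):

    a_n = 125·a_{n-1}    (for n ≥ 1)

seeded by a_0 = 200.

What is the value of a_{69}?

a_1 = 125·200 = 168
a_2 = 125·168 = 8
a_3 = 125·8 = 232
a_4 = 125·232 = 72
a_5 = 125·72 = 40
a_6 = 125·40 = 136
a_7 = 125·136 = 104
a_8 = 125·104 = 200
(a_8) = (200) = (a_0), so the sequence has period 8.
69 ≡ 5 (mod 8), hence a_69 = a_5 = 40.

40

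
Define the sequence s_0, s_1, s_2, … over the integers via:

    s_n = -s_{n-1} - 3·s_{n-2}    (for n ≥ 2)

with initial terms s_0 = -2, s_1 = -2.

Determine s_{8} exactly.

8

s_2 = -1·-2 + -3·-2 = 8
s_3 = -1·8 + -3·-2 = -2
s_4 = -1·-2 + -3·8 = -22
s_5 = -1·-22 + -3·-2 = 28
s_6 = -1·28 + -3·-22 = 38
s_7 = -1·38 + -3·28 = -122
s_8 = -1·-122 + -3·38 = 8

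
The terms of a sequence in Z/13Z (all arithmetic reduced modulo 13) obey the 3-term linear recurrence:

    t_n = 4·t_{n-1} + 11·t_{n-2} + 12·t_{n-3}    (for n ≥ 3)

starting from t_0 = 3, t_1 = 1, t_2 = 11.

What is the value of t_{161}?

1

t_3 = 4·11 + 11·1 + 12·3 = 0
t_4 = 4·0 + 11·11 + 12·1 = 3
t_5 = 4·3 + 11·0 + 12·11 = 1
t_6 = 4·1 + 11·3 + 12·0 = 11
(t_4, t_5, t_6) = (3, 1, 11) = (t_0, t_1, t_2), so the sequence has period 4.
161 ≡ 1 (mod 4), hence t_161 = t_1 = 1.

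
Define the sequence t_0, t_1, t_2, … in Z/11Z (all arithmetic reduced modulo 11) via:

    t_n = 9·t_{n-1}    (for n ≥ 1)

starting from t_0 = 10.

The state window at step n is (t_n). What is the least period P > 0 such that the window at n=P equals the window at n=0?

5

n=0: window = (10)
n=1: window = (2)
n=2: window = (7)
n=3: window = (8)
n=4: window = (6)
n=5: window = (10)
window at n=5 equals window at n=0 → period = 5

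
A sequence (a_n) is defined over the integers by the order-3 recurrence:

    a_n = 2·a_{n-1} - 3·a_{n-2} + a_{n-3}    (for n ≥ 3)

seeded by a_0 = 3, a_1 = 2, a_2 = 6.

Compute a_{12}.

-403

a_3 = 2·6 + -3·2 + 1·3 = 9
a_4 = 2·9 + -3·6 + 1·2 = 2
a_5 = 2·2 + -3·9 + 1·6 = -17
a_6 = 2·-17 + -3·2 + 1·9 = -31
a_7 = 2·-31 + -3·-17 + 1·2 = -9
a_8 = 2·-9 + -3·-31 + 1·-17 = 58
a_9 = 2·58 + -3·-9 + 1·-31 = 112
a_10 = 2·112 + -3·58 + 1·-9 = 41
a_11 = 2·41 + -3·112 + 1·58 = -196
a_12 = 2·-196 + -3·41 + 1·112 = -403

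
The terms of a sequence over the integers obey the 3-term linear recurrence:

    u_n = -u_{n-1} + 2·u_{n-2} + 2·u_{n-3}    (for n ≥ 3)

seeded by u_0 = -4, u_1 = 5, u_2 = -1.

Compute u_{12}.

u_3 = -1·-1 + 2·5 + 2·-4 = 3
u_4 = -1·3 + 2·-1 + 2·5 = 5
u_5 = -1·5 + 2·3 + 2·-1 = -1
u_6 = -1·-1 + 2·5 + 2·3 = 17
u_7 = -1·17 + 2·-1 + 2·5 = -9
u_8 = -1·-9 + 2·17 + 2·-1 = 41
u_9 = -1·41 + 2·-9 + 2·17 = -25
u_10 = -1·-25 + 2·41 + 2·-9 = 89
u_11 = -1·89 + 2·-25 + 2·41 = -57
u_12 = -1·-57 + 2·89 + 2·-25 = 185

185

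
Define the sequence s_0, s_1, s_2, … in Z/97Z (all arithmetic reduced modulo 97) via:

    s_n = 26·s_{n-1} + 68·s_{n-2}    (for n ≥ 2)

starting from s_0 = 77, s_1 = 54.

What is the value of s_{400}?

5

s_2 = 26·54 + 68·77 = 44
s_3 = 26·44 + 68·54 = 63
s_4 = 26·63 + 68·44 = 71
s_5 = 26·71 + 68·63 = 19
s_6 = 26·19 + 68·71 = 84
s_7 = 26·84 + 68·19 = 81
s_8 = 26·81 + 68·84 = 58
s_9 = 26·58 + 68·81 = 32
s_10 = 26·32 + 68·58 = 23
s_11 = 26·23 + 68·32 = 58
s_12 = 26·58 + 68·23 = 65
s_13 = 26·65 + 68·58 = 8
s_14 = 26·8 + 68·65 = 69
s_15 = 26·69 + 68·8 = 10
s_16 = 26·10 + 68·69 = 5
s_17 = 26·5 + 68·10 = 34
s_18 = 26·34 + 68·5 = 60
s_19 = 26·60 + 68·34 = 89
s_20 = 26·89 + 68·60 = 89
s_21 = 26·89 + 68·89 = 24
s_22 = 26·24 + 68·89 = 80
s_23 = 26·80 + 68·24 = 26
s_24 = 26·26 + 68·80 = 5
s_25 = 26·5 + 68·26 = 55
s_26 = 26·55 + 68·5 = 24
s_27 = 26·24 + 68·55 = 96
s_28 = 26·96 + 68·24 = 54
s_29 = 26·54 + 68·96 = 75
s_30 = 26·75 + 68·54 = 93
s_31 = 26·93 + 68·75 = 49
s_32 = 26·49 + 68·93 = 32
s_33 = 26·32 + 68·49 = 90
s_34 = 26·90 + 68·32 = 54
s_35 = 26·54 + 68·90 = 55
s_36 = 26·55 + 68·54 = 58
s_37 = 26·58 + 68·55 = 10
s_38 = 26·10 + 68·58 = 33
s_39 = 26·33 + 68·10 = 83
s_40 = 26·83 + 68·33 = 37
s_41 = 26·37 + 68·83 = 10
s_42 = 26·10 + 68·37 = 60
s_43 = 26·60 + 68·10 = 9
s_44 = 26·9 + 68·60 = 46
s_45 = 26·46 + 68·9 = 62
s_46 = 26·62 + 68·46 = 84
s_47 = 26·84 + 68·62 = 95
s_48 = 26·95 + 68·84 = 34
s_49 = 26·34 + 68·95 = 69
s_50 = 26·69 + 68·34 = 32
s_51 = 26·32 + 68·69 = 92
s_52 = 26·92 + 68·32 = 9
s_53 = 26·9 + 68·92 = 88
s_54 = 26·88 + 68·9 = 87
s_55 = 26·87 + 68·88 = 1
s_56 = 26·1 + 68·87 = 25
s_57 = 26·25 + 68·1 = 39
s_58 = 26·39 + 68·25 = 95
s_59 = 26·95 + 68·39 = 78
s_60 = 26·78 + 68·95 = 49
s_61 = 26·49 + 68·78 = 79
s_62 = 26·79 + 68·49 = 51
s_63 = 26·51 + 68·79 = 5
s_64 = 26·5 + 68·51 = 9
s_65 = 26·9 + 68·5 = 89
s_66 = 26·89 + 68·9 = 16
s_67 = 26·16 + 68·89 = 66
s_68 = 26·66 + 68·16 = 88
s_69 = 26·88 + 68·66 = 83
s_70 = 26·83 + 68·88 = 91
s_71 = 26·91 + 68·83 = 56
s_72 = 26·56 + 68·91 = 78
s_73 = 26·78 + 68·56 = 16
s_74 = 26·16 + 68·78 = 94
s_75 = 26·94 + 68·16 = 40
s_76 = 26·40 + 68·94 = 60
s_77 = 26·60 + 68·40 = 12
s_78 = 26·12 + 68·60 = 27
s_79 = 26·27 + 68·12 = 63
s_80 = 26·63 + 68·27 = 79
s_81 = 26·79 + 68·63 = 33
s_82 = 26·33 + 68·79 = 22
s_83 = 26·22 + 68·33 = 3
s_84 = 26·3 + 68·22 = 22
s_85 = 26·22 + 68·3 = 0
s_86 = 26·0 + 68·22 = 41
s_87 = 26·41 + 68·0 = 96
s_88 = 26·96 + 68·41 = 46
s_89 = 26·46 + 68·96 = 61
s_90 = 26·61 + 68·46 = 58
s_91 = 26·58 + 68·61 = 30
s_92 = 26·30 + 68·58 = 68
s_93 = 26·68 + 68·30 = 25
s_94 = 26·25 + 68·68 = 36
s_95 = 26·36 + 68·25 = 17
s_96 = 26·17 + 68·36 = 77
s_97 = 26·77 + 68·17 = 54
(s_96, s_97) = (77, 54) = (s_0, s_1), so the sequence has period 96.
400 ≡ 16 (mod 96), hence s_400 = s_16 = 5.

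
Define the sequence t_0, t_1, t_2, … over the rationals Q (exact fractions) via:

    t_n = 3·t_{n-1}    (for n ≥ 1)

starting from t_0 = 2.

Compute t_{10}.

118098

t_1 = 3·2 = 6
t_2 = 3·6 = 18
t_3 = 3·18 = 54
t_4 = 3·54 = 162
t_5 = 3·162 = 486
t_6 = 3·486 = 1458
t_7 = 3·1458 = 4374
t_8 = 3·4374 = 13122
t_9 = 3·13122 = 39366
t_10 = 3·39366 = 118098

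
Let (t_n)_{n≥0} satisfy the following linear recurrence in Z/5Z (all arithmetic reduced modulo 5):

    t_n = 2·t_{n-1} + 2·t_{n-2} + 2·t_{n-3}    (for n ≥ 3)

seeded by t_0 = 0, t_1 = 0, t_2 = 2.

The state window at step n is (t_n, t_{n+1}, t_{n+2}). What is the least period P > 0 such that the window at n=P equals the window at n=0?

n=0: window = (0, 0, 2)
n=1: window = (0, 2, 4)
n=2: window = (2, 4, 2)
n=3: window = (4, 2, 1)
n=4: window = (2, 1, 4)
n=5: window = (1, 4, 4)
n=6: window = (4, 4, 3)
n=7: window = (4, 3, 2)
n=8: window = (3, 2, 3)
n=9: window = (2, 3, 1)
n=10: window = (3, 1, 2)
n=11: window = (1, 2, 2)
n=12: window = (2, 2, 0)
n=13: window = (2, 0, 3)
n=14: window = (0, 3, 0)
n=15: window = (3, 0, 1)
n=16: window = (0, 1, 3)
n=17: window = (1, 3, 3)
n=18: window = (3, 3, 4)
n=19: window = (3, 4, 0)
n=20: window = (4, 0, 4)
n=21: window = (0, 4, 1)
n=22: window = (4, 1, 0)
n=23: window = (1, 0, 0)
n=24: window = (0, 0, 2)
window at n=24 equals window at n=0 → period = 24

24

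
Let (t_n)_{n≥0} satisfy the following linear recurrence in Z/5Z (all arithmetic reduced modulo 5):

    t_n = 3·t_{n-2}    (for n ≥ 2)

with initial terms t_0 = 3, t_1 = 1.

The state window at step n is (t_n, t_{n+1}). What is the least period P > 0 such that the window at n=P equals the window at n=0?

8

n=0: window = (3, 1)
n=1: window = (1, 4)
n=2: window = (4, 3)
n=3: window = (3, 2)
n=4: window = (2, 4)
n=5: window = (4, 1)
n=6: window = (1, 2)
n=7: window = (2, 3)
n=8: window = (3, 1)
window at n=8 equals window at n=0 → period = 8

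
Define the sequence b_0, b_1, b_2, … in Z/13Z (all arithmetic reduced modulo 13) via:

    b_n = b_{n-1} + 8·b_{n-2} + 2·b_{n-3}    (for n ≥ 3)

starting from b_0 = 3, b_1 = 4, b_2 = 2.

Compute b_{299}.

7

b_3 = 1·2 + 8·4 + 2·3 = 1
b_4 = 1·1 + 8·2 + 2·4 = 12
b_5 = 1·12 + 8·1 + 2·2 = 11
b_6 = 1·11 + 8·12 + 2·1 = 5
b_7 = 1·5 + 8·11 + 2·12 = 0
b_8 = 1·0 + 8·5 + 2·11 = 10
b_9 = 1·10 + 8·0 + 2·5 = 7
b_10 = 1·7 + 8·10 + 2·0 = 9
b_11 = 1·9 + 8·7 + 2·10 = 7
b_12 = 1·7 + 8·9 + 2·7 = 2
b_13 = 1·2 + 8·7 + 2·9 = 11
b_14 = 1·11 + 8·2 + 2·7 = 2
b_15 = 1·2 + 8·11 + 2·2 = 3
b_16 = 1·3 + 8·2 + 2·11 = 2
b_17 = 1·2 + 8·3 + 2·2 = 4
b_18 = 1·4 + 8·2 + 2·3 = 0
b_19 = 1·0 + 8·4 + 2·2 = 10
b_20 = 1·10 + 8·0 + 2·4 = 5
b_21 = 1·5 + 8·10 + 2·0 = 7
b_22 = 1·7 + 8·5 + 2·10 = 2
b_23 = 1·2 + 8·7 + 2·5 = 3
b_24 = 1·3 + 8·2 + 2·7 = 7
b_25 = 1·7 + 8·3 + 2·2 = 9
b_26 = 1·9 + 8·7 + 2·3 = 6
b_27 = 1·6 + 8·9 + 2·7 = 1
b_28 = 1·1 + 8·6 + 2·9 = 2
b_29 = 1·2 + 8·1 + 2·6 = 9
b_30 = 1·9 + 8·2 + 2·1 = 1
b_31 = 1·1 + 8·9 + 2·2 = 12
b_32 = 1·12 + 8·1 + 2·9 = 12
b_33 = 1·12 + 8·12 + 2·1 = 6
b_34 = 1·6 + 8·12 + 2·12 = 9
b_35 = 1·9 + 8·6 + 2·12 = 3
b_36 = 1·3 + 8·9 + 2·6 = 9
b_37 = 1·9 + 8·3 + 2·9 = 12
b_38 = 1·12 + 8·9 + 2·3 = 12
b_39 = 1·12 + 8·12 + 2·9 = 9
b_40 = 1·9 + 8·12 + 2·12 = 12
b_41 = 1·12 + 8·9 + 2·12 = 4
b_42 = 1·4 + 8·12 + 2·9 = 1
b_43 = 1·1 + 8·4 + 2·12 = 5
b_44 = 1·5 + 8·1 + 2·4 = 8
b_45 = 1·8 + 8·5 + 2·1 = 11
b_46 = 1·11 + 8·8 + 2·5 = 7
b_47 = 1·7 + 8·11 + 2·8 = 7
b_48 = 1·7 + 8·7 + 2·11 = 7
b_49 = 1·7 + 8·7 + 2·7 = 12
b_50 = 1·12 + 8·7 + 2·7 = 4
b_51 = 1·4 + 8·12 + 2·7 = 10
b_52 = 1·10 + 8·4 + 2·12 = 1
b_53 = 1·1 + 8·10 + 2·4 = 11
b_54 = 1·11 + 8·1 + 2·10 = 0
b_55 = 1·0 + 8·11 + 2·1 = 12
b_56 = 1·12 + 8·0 + 2·11 = 8
b_57 = 1·8 + 8·12 + 2·0 = 0
b_58 = 1·0 + 8·8 + 2·12 = 10
b_59 = 1·10 + 8·0 + 2·8 = 0
b_60 = 1·0 + 8·10 + 2·0 = 2
b_61 = 1·2 + 8·0 + 2·10 = 9
b_62 = 1·9 + 8·2 + 2·0 = 12
b_63 = 1·12 + 8·9 + 2·2 = 10
b_64 = 1·10 + 8·12 + 2·9 = 7
b_65 = 1·7 + 8·10 + 2·12 = 7
b_66 = 1·7 + 8·7 + 2·10 = 5
b_67 = 1·5 + 8·7 + 2·7 = 10
b_68 = 1·10 + 8·5 + 2·7 = 12
b_69 = 1·12 + 8·10 + 2·5 = 11
b_70 = 1·11 + 8·12 + 2·10 = 10
b_71 = 1·10 + 8·11 + 2·12 = 5
b_72 = 1·5 + 8·10 + 2·11 = 3
b_73 = 1·3 + 8·5 + 2·10 = 11
b_74 = 1·11 + 8·3 + 2·5 = 6
b_75 = 1·6 + 8·11 + 2·3 = 9
b_76 = 1·9 + 8·6 + 2·11 = 1
b_77 = 1·1 + 8·9 + 2·6 = 7
b_78 = 1·7 + 8·1 + 2·9 = 7
b_79 = 1·7 + 8·7 + 2·1 = 0
b_80 = 1·0 + 8·7 + 2·7 = 5
b_81 = 1·5 + 8·0 + 2·7 = 6
b_82 = 1·6 + 8·5 + 2·0 = 7
b_83 = 1·7 + 8·6 + 2·5 = 0
b_84 = 1·0 + 8·7 + 2·6 = 3
b_85 = 1·3 + 8·0 + 2·7 = 4
b_86 = 1·4 + 8·3 + 2·0 = 2
(b_84, b_85, b_86) = (3, 4, 2) = (b_0, b_1, b_2), so the sequence has period 84.
299 ≡ 47 (mod 84), hence b_299 = b_47 = 7.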